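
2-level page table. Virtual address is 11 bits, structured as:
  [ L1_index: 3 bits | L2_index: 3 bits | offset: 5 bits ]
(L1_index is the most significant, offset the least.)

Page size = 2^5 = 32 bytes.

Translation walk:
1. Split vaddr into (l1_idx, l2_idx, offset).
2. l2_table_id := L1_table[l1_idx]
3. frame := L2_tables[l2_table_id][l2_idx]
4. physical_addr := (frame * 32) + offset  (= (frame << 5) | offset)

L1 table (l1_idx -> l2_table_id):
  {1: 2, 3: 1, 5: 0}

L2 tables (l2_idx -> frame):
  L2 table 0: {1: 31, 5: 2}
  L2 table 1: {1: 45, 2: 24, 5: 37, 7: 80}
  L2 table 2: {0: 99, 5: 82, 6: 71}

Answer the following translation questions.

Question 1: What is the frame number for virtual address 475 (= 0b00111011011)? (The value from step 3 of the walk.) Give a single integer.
Answer: 71

Derivation:
vaddr = 475: l1_idx=1, l2_idx=6
L1[1] = 2; L2[2][6] = 71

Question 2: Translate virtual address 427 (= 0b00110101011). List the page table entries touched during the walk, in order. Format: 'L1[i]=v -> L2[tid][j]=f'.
Answer: L1[1]=2 -> L2[2][5]=82

Derivation:
vaddr = 427 = 0b00110101011
Split: l1_idx=1, l2_idx=5, offset=11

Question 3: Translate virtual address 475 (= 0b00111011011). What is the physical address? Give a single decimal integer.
Answer: 2299

Derivation:
vaddr = 475 = 0b00111011011
Split: l1_idx=1, l2_idx=6, offset=27
L1[1] = 2
L2[2][6] = 71
paddr = 71 * 32 + 27 = 2299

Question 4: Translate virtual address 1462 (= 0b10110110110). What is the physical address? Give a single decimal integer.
vaddr = 1462 = 0b10110110110
Split: l1_idx=5, l2_idx=5, offset=22
L1[5] = 0
L2[0][5] = 2
paddr = 2 * 32 + 22 = 86

Answer: 86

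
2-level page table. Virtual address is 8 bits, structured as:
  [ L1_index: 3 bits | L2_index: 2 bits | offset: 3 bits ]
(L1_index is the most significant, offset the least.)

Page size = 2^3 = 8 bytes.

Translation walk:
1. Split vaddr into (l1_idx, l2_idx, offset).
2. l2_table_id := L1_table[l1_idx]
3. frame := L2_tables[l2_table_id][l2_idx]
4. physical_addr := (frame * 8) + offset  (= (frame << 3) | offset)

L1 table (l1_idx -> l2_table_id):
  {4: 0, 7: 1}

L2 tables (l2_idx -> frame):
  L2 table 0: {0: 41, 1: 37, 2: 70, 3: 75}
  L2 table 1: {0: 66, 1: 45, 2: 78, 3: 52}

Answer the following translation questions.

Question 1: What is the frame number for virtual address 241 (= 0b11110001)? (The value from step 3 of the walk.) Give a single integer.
vaddr = 241: l1_idx=7, l2_idx=2
L1[7] = 1; L2[1][2] = 78

Answer: 78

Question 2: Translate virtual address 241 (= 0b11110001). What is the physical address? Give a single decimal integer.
vaddr = 241 = 0b11110001
Split: l1_idx=7, l2_idx=2, offset=1
L1[7] = 1
L2[1][2] = 78
paddr = 78 * 8 + 1 = 625

Answer: 625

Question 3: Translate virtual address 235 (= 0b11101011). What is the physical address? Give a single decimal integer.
vaddr = 235 = 0b11101011
Split: l1_idx=7, l2_idx=1, offset=3
L1[7] = 1
L2[1][1] = 45
paddr = 45 * 8 + 3 = 363

Answer: 363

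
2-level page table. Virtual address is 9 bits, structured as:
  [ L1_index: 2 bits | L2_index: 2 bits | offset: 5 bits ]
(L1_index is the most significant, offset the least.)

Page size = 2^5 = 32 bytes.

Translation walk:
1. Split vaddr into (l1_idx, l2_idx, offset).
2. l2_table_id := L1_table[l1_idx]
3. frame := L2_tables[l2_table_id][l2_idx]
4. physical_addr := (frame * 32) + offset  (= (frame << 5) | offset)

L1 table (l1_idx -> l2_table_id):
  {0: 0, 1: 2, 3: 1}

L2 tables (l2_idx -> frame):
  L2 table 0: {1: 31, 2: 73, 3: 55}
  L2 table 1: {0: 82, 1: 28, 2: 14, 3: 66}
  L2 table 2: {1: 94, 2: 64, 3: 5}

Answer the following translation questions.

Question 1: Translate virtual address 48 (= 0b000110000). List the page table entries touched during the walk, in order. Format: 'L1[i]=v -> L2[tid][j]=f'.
vaddr = 48 = 0b000110000
Split: l1_idx=0, l2_idx=1, offset=16

Answer: L1[0]=0 -> L2[0][1]=31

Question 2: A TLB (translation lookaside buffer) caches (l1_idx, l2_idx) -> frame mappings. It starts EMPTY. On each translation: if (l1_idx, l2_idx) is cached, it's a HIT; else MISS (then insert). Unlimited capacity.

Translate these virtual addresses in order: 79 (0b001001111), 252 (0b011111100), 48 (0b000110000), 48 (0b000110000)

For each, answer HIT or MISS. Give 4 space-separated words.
vaddr=79: (0,2) not in TLB -> MISS, insert
vaddr=252: (1,3) not in TLB -> MISS, insert
vaddr=48: (0,1) not in TLB -> MISS, insert
vaddr=48: (0,1) in TLB -> HIT

Answer: MISS MISS MISS HIT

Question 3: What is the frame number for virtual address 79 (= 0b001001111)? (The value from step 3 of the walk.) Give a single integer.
Answer: 73

Derivation:
vaddr = 79: l1_idx=0, l2_idx=2
L1[0] = 0; L2[0][2] = 73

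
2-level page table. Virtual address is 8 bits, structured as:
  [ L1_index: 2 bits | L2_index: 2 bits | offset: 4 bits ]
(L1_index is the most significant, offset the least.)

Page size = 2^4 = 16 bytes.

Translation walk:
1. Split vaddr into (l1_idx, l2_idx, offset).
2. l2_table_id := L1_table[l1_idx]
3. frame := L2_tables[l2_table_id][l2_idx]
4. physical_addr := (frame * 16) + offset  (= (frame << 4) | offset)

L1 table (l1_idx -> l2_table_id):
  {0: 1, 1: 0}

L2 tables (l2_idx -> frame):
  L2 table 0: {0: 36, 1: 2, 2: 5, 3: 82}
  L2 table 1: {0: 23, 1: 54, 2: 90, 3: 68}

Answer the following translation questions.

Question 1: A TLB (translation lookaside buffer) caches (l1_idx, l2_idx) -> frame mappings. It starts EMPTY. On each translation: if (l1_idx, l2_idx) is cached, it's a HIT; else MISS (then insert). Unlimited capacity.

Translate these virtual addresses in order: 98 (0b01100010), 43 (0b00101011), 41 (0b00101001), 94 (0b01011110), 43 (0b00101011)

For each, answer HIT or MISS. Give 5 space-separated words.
Answer: MISS MISS HIT MISS HIT

Derivation:
vaddr=98: (1,2) not in TLB -> MISS, insert
vaddr=43: (0,2) not in TLB -> MISS, insert
vaddr=41: (0,2) in TLB -> HIT
vaddr=94: (1,1) not in TLB -> MISS, insert
vaddr=43: (0,2) in TLB -> HIT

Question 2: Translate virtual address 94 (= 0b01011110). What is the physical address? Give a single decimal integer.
Answer: 46

Derivation:
vaddr = 94 = 0b01011110
Split: l1_idx=1, l2_idx=1, offset=14
L1[1] = 0
L2[0][1] = 2
paddr = 2 * 16 + 14 = 46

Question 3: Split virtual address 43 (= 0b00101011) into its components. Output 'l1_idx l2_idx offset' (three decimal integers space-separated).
vaddr = 43 = 0b00101011
  top 2 bits -> l1_idx = 0
  next 2 bits -> l2_idx = 2
  bottom 4 bits -> offset = 11

Answer: 0 2 11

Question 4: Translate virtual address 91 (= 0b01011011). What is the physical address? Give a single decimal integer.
Answer: 43

Derivation:
vaddr = 91 = 0b01011011
Split: l1_idx=1, l2_idx=1, offset=11
L1[1] = 0
L2[0][1] = 2
paddr = 2 * 16 + 11 = 43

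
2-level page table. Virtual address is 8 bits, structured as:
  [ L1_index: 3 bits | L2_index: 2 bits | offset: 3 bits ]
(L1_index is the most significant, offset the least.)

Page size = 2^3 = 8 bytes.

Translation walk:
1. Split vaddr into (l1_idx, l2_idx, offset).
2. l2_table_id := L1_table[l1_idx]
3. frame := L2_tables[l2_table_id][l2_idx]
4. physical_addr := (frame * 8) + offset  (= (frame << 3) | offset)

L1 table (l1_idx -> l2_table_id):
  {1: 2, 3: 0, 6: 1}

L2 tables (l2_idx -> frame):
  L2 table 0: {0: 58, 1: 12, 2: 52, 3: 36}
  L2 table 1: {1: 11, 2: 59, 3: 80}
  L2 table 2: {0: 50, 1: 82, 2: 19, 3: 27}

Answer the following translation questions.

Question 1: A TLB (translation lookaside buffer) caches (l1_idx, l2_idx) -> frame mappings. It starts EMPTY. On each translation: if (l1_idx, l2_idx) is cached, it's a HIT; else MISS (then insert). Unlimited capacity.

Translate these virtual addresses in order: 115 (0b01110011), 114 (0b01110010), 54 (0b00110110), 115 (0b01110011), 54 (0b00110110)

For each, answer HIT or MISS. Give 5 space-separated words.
Answer: MISS HIT MISS HIT HIT

Derivation:
vaddr=115: (3,2) not in TLB -> MISS, insert
vaddr=114: (3,2) in TLB -> HIT
vaddr=54: (1,2) not in TLB -> MISS, insert
vaddr=115: (3,2) in TLB -> HIT
vaddr=54: (1,2) in TLB -> HIT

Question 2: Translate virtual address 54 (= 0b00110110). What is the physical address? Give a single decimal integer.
Answer: 158

Derivation:
vaddr = 54 = 0b00110110
Split: l1_idx=1, l2_idx=2, offset=6
L1[1] = 2
L2[2][2] = 19
paddr = 19 * 8 + 6 = 158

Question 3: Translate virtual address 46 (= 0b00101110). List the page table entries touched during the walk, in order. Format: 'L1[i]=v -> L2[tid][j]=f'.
Answer: L1[1]=2 -> L2[2][1]=82

Derivation:
vaddr = 46 = 0b00101110
Split: l1_idx=1, l2_idx=1, offset=6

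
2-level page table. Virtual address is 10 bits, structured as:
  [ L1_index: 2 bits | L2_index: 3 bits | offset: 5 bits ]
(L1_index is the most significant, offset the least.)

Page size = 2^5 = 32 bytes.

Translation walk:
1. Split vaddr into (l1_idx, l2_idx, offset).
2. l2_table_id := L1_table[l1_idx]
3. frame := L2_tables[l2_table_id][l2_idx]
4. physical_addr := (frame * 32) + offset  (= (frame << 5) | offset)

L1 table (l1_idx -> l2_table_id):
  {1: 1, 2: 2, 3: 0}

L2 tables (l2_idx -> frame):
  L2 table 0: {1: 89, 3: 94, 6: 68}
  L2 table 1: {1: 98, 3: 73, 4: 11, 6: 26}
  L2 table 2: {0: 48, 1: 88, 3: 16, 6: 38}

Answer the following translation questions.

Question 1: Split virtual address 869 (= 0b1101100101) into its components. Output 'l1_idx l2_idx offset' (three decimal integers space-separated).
vaddr = 869 = 0b1101100101
  top 2 bits -> l1_idx = 3
  next 3 bits -> l2_idx = 3
  bottom 5 bits -> offset = 5

Answer: 3 3 5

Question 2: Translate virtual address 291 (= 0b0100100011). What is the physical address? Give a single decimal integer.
vaddr = 291 = 0b0100100011
Split: l1_idx=1, l2_idx=1, offset=3
L1[1] = 1
L2[1][1] = 98
paddr = 98 * 32 + 3 = 3139

Answer: 3139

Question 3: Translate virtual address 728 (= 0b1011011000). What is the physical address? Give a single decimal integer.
vaddr = 728 = 0b1011011000
Split: l1_idx=2, l2_idx=6, offset=24
L1[2] = 2
L2[2][6] = 38
paddr = 38 * 32 + 24 = 1240

Answer: 1240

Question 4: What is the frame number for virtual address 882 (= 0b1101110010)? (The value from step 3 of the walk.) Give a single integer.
Answer: 94

Derivation:
vaddr = 882: l1_idx=3, l2_idx=3
L1[3] = 0; L2[0][3] = 94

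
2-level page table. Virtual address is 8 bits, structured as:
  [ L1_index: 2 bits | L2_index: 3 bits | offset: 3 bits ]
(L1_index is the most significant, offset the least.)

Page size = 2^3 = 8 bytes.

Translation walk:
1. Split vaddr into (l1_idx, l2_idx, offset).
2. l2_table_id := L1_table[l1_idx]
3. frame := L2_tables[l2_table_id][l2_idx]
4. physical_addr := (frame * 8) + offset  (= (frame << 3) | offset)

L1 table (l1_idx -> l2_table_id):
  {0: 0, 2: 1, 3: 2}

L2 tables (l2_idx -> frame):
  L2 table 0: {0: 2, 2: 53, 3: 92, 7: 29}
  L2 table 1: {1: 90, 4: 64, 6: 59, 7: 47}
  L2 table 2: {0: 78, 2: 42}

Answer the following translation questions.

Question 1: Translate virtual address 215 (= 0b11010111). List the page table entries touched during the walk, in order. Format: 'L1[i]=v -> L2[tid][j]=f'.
Answer: L1[3]=2 -> L2[2][2]=42

Derivation:
vaddr = 215 = 0b11010111
Split: l1_idx=3, l2_idx=2, offset=7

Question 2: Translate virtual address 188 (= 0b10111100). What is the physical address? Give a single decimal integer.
Answer: 380

Derivation:
vaddr = 188 = 0b10111100
Split: l1_idx=2, l2_idx=7, offset=4
L1[2] = 1
L2[1][7] = 47
paddr = 47 * 8 + 4 = 380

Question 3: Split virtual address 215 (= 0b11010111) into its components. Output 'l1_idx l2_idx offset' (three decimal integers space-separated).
vaddr = 215 = 0b11010111
  top 2 bits -> l1_idx = 3
  next 3 bits -> l2_idx = 2
  bottom 3 bits -> offset = 7

Answer: 3 2 7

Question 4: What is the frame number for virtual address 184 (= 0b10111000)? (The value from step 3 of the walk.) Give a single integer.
Answer: 47

Derivation:
vaddr = 184: l1_idx=2, l2_idx=7
L1[2] = 1; L2[1][7] = 47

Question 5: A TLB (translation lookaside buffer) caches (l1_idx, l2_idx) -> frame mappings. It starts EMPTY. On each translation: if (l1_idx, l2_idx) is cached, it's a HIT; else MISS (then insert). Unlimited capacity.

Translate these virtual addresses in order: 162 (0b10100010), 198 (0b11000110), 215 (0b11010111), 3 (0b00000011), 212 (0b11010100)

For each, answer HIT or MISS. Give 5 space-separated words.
Answer: MISS MISS MISS MISS HIT

Derivation:
vaddr=162: (2,4) not in TLB -> MISS, insert
vaddr=198: (3,0) not in TLB -> MISS, insert
vaddr=215: (3,2) not in TLB -> MISS, insert
vaddr=3: (0,0) not in TLB -> MISS, insert
vaddr=212: (3,2) in TLB -> HIT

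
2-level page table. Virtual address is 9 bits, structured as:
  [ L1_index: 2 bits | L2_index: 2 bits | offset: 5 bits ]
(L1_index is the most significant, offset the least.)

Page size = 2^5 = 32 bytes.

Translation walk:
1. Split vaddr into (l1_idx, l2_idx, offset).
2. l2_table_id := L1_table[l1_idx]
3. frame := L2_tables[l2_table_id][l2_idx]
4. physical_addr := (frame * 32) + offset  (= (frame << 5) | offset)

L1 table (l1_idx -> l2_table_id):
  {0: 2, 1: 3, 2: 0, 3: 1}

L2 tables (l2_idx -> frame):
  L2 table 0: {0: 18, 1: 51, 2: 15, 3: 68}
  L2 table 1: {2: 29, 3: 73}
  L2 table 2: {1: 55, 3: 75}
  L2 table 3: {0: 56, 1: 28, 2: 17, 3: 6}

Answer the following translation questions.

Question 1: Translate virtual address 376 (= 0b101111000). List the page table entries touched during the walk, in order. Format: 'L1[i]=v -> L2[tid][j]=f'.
Answer: L1[2]=0 -> L2[0][3]=68

Derivation:
vaddr = 376 = 0b101111000
Split: l1_idx=2, l2_idx=3, offset=24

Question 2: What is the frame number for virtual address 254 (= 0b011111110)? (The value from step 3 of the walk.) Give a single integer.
vaddr = 254: l1_idx=1, l2_idx=3
L1[1] = 3; L2[3][3] = 6

Answer: 6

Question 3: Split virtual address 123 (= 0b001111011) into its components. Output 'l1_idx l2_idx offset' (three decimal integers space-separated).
vaddr = 123 = 0b001111011
  top 2 bits -> l1_idx = 0
  next 2 bits -> l2_idx = 3
  bottom 5 bits -> offset = 27

Answer: 0 3 27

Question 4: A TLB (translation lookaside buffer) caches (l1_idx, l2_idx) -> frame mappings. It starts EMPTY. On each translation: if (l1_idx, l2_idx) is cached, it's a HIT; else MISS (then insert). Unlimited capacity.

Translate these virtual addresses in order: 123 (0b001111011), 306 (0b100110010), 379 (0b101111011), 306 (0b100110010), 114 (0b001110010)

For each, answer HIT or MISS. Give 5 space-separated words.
Answer: MISS MISS MISS HIT HIT

Derivation:
vaddr=123: (0,3) not in TLB -> MISS, insert
vaddr=306: (2,1) not in TLB -> MISS, insert
vaddr=379: (2,3) not in TLB -> MISS, insert
vaddr=306: (2,1) in TLB -> HIT
vaddr=114: (0,3) in TLB -> HIT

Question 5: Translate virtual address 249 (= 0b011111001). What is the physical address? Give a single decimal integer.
Answer: 217

Derivation:
vaddr = 249 = 0b011111001
Split: l1_idx=1, l2_idx=3, offset=25
L1[1] = 3
L2[3][3] = 6
paddr = 6 * 32 + 25 = 217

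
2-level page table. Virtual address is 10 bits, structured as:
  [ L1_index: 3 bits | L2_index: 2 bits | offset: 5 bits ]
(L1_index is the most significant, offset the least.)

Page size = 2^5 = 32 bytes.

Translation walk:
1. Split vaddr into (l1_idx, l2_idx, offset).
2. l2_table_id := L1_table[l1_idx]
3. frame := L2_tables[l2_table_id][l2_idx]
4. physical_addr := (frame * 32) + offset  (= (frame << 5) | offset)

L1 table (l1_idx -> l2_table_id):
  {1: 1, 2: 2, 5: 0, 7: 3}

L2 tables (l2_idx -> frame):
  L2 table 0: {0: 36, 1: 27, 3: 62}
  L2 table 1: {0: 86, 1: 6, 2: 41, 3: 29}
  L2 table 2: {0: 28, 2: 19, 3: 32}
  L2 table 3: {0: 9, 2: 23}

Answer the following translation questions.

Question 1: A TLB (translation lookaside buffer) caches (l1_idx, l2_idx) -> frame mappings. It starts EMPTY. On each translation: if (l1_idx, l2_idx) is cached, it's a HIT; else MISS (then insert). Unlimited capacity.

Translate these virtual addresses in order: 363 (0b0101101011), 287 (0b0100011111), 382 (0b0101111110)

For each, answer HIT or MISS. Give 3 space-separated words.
vaddr=363: (2,3) not in TLB -> MISS, insert
vaddr=287: (2,0) not in TLB -> MISS, insert
vaddr=382: (2,3) in TLB -> HIT

Answer: MISS MISS HIT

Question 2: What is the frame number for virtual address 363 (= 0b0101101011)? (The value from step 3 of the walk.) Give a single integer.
Answer: 32

Derivation:
vaddr = 363: l1_idx=2, l2_idx=3
L1[2] = 2; L2[2][3] = 32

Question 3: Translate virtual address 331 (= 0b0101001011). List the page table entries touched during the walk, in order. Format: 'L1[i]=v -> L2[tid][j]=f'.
Answer: L1[2]=2 -> L2[2][2]=19

Derivation:
vaddr = 331 = 0b0101001011
Split: l1_idx=2, l2_idx=2, offset=11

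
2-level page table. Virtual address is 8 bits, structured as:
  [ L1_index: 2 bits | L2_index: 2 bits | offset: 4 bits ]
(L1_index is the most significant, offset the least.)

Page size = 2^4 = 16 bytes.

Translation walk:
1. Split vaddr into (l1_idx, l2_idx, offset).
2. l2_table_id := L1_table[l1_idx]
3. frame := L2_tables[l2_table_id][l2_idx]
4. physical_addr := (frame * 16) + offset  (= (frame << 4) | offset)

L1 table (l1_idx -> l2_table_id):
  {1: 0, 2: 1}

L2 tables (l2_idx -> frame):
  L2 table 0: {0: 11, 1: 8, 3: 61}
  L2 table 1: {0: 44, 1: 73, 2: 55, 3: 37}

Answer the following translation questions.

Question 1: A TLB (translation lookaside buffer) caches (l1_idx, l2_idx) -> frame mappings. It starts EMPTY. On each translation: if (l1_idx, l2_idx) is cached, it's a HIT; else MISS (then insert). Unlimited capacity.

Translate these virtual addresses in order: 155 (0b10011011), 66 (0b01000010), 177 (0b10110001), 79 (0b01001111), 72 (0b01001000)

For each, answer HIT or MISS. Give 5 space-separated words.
vaddr=155: (2,1) not in TLB -> MISS, insert
vaddr=66: (1,0) not in TLB -> MISS, insert
vaddr=177: (2,3) not in TLB -> MISS, insert
vaddr=79: (1,0) in TLB -> HIT
vaddr=72: (1,0) in TLB -> HIT

Answer: MISS MISS MISS HIT HIT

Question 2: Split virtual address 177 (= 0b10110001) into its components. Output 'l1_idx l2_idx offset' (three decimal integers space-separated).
Answer: 2 3 1

Derivation:
vaddr = 177 = 0b10110001
  top 2 bits -> l1_idx = 2
  next 2 bits -> l2_idx = 3
  bottom 4 bits -> offset = 1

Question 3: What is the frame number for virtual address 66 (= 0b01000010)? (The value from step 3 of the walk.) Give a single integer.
vaddr = 66: l1_idx=1, l2_idx=0
L1[1] = 0; L2[0][0] = 11

Answer: 11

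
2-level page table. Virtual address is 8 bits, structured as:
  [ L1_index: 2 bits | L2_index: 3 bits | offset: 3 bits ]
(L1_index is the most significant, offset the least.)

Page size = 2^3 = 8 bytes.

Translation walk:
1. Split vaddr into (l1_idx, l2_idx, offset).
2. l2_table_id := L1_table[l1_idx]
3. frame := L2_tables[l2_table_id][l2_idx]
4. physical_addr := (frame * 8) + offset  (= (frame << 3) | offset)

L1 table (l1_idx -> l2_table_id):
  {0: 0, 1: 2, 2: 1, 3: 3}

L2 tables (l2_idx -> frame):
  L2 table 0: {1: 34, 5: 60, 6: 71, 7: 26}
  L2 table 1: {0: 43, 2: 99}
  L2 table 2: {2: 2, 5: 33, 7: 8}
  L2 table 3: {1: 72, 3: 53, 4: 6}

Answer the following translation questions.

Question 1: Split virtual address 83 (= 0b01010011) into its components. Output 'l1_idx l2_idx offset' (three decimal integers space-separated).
Answer: 1 2 3

Derivation:
vaddr = 83 = 0b01010011
  top 2 bits -> l1_idx = 1
  next 3 bits -> l2_idx = 2
  bottom 3 bits -> offset = 3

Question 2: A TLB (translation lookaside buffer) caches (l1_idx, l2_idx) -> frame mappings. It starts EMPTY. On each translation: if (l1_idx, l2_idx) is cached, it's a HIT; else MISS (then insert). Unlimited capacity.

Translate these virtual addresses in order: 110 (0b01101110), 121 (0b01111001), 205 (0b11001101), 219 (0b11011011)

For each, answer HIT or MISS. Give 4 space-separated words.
vaddr=110: (1,5) not in TLB -> MISS, insert
vaddr=121: (1,7) not in TLB -> MISS, insert
vaddr=205: (3,1) not in TLB -> MISS, insert
vaddr=219: (3,3) not in TLB -> MISS, insert

Answer: MISS MISS MISS MISS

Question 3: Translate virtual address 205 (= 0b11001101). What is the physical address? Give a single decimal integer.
Answer: 581

Derivation:
vaddr = 205 = 0b11001101
Split: l1_idx=3, l2_idx=1, offset=5
L1[3] = 3
L2[3][1] = 72
paddr = 72 * 8 + 5 = 581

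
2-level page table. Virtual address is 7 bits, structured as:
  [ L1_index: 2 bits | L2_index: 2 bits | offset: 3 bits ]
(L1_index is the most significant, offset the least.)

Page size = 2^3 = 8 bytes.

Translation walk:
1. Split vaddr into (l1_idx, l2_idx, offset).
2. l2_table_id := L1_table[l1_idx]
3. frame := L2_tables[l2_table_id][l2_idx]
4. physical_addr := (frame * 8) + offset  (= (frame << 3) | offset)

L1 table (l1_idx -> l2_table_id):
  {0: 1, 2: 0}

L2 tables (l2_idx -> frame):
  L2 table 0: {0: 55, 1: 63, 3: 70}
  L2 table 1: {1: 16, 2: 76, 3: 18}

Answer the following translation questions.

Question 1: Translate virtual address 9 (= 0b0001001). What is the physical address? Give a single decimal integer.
vaddr = 9 = 0b0001001
Split: l1_idx=0, l2_idx=1, offset=1
L1[0] = 1
L2[1][1] = 16
paddr = 16 * 8 + 1 = 129

Answer: 129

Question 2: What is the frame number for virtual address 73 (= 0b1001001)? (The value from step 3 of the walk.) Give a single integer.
vaddr = 73: l1_idx=2, l2_idx=1
L1[2] = 0; L2[0][1] = 63

Answer: 63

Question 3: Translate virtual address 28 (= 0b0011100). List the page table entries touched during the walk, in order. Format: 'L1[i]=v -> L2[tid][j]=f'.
Answer: L1[0]=1 -> L2[1][3]=18

Derivation:
vaddr = 28 = 0b0011100
Split: l1_idx=0, l2_idx=3, offset=4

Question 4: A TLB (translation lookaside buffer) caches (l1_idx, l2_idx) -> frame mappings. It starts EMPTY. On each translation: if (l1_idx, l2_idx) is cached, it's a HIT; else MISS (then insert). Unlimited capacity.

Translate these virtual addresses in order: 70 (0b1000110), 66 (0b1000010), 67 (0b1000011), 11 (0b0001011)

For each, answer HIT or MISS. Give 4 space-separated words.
Answer: MISS HIT HIT MISS

Derivation:
vaddr=70: (2,0) not in TLB -> MISS, insert
vaddr=66: (2,0) in TLB -> HIT
vaddr=67: (2,0) in TLB -> HIT
vaddr=11: (0,1) not in TLB -> MISS, insert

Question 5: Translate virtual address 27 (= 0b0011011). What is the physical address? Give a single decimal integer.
vaddr = 27 = 0b0011011
Split: l1_idx=0, l2_idx=3, offset=3
L1[0] = 1
L2[1][3] = 18
paddr = 18 * 8 + 3 = 147

Answer: 147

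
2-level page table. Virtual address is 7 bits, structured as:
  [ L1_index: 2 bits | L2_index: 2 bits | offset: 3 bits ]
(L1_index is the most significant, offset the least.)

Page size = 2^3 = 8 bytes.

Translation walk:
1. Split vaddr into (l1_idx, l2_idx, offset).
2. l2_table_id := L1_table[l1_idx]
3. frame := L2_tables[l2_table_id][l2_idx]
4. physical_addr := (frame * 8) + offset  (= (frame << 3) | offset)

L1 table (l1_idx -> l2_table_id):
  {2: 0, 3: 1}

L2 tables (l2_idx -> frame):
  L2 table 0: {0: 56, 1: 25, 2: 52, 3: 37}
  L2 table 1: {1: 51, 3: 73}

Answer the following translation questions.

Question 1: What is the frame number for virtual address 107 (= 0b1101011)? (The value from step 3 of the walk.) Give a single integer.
vaddr = 107: l1_idx=3, l2_idx=1
L1[3] = 1; L2[1][1] = 51

Answer: 51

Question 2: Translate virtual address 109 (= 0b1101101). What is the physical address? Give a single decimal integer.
vaddr = 109 = 0b1101101
Split: l1_idx=3, l2_idx=1, offset=5
L1[3] = 1
L2[1][1] = 51
paddr = 51 * 8 + 5 = 413

Answer: 413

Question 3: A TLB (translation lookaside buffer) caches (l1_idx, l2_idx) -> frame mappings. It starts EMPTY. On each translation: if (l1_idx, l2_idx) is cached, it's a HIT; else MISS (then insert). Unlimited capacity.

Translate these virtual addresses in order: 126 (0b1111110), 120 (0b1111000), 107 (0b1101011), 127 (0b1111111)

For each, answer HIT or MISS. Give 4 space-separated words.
Answer: MISS HIT MISS HIT

Derivation:
vaddr=126: (3,3) not in TLB -> MISS, insert
vaddr=120: (3,3) in TLB -> HIT
vaddr=107: (3,1) not in TLB -> MISS, insert
vaddr=127: (3,3) in TLB -> HIT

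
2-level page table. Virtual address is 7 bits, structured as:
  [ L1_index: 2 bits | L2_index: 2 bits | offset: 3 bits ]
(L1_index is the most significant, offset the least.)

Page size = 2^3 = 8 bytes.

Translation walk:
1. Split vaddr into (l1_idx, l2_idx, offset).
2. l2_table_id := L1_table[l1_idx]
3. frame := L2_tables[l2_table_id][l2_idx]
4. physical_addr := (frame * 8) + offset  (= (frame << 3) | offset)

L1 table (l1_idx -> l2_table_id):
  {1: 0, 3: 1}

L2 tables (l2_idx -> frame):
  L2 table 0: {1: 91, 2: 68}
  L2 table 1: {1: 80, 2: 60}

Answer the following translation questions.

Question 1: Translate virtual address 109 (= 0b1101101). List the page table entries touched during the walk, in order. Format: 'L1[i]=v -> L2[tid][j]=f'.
vaddr = 109 = 0b1101101
Split: l1_idx=3, l2_idx=1, offset=5

Answer: L1[3]=1 -> L2[1][1]=80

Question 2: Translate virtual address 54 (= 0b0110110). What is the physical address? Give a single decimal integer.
Answer: 550

Derivation:
vaddr = 54 = 0b0110110
Split: l1_idx=1, l2_idx=2, offset=6
L1[1] = 0
L2[0][2] = 68
paddr = 68 * 8 + 6 = 550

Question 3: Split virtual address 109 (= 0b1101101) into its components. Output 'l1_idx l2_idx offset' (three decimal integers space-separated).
vaddr = 109 = 0b1101101
  top 2 bits -> l1_idx = 3
  next 2 bits -> l2_idx = 1
  bottom 3 bits -> offset = 5

Answer: 3 1 5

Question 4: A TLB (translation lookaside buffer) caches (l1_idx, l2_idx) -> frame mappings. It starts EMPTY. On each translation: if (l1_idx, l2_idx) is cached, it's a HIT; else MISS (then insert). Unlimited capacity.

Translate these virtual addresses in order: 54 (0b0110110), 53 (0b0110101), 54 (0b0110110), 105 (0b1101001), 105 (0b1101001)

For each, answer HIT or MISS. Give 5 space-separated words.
Answer: MISS HIT HIT MISS HIT

Derivation:
vaddr=54: (1,2) not in TLB -> MISS, insert
vaddr=53: (1,2) in TLB -> HIT
vaddr=54: (1,2) in TLB -> HIT
vaddr=105: (3,1) not in TLB -> MISS, insert
vaddr=105: (3,1) in TLB -> HIT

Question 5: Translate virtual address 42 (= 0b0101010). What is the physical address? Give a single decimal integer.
Answer: 730

Derivation:
vaddr = 42 = 0b0101010
Split: l1_idx=1, l2_idx=1, offset=2
L1[1] = 0
L2[0][1] = 91
paddr = 91 * 8 + 2 = 730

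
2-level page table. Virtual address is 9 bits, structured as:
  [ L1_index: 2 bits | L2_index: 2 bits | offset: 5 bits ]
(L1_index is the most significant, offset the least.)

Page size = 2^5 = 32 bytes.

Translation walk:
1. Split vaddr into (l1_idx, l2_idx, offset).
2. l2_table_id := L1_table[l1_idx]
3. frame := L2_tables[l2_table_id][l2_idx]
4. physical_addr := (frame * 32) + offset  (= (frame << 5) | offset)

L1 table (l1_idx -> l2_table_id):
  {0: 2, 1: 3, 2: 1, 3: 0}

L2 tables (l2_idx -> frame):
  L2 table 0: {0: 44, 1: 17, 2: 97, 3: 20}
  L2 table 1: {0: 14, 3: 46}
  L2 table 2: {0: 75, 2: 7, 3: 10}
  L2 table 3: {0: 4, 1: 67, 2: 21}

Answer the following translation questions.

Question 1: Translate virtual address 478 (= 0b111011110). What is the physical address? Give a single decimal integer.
vaddr = 478 = 0b111011110
Split: l1_idx=3, l2_idx=2, offset=30
L1[3] = 0
L2[0][2] = 97
paddr = 97 * 32 + 30 = 3134

Answer: 3134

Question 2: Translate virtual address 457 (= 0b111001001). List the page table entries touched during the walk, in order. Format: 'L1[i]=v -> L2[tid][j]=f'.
vaddr = 457 = 0b111001001
Split: l1_idx=3, l2_idx=2, offset=9

Answer: L1[3]=0 -> L2[0][2]=97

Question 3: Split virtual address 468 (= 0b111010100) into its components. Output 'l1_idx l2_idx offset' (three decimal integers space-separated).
Answer: 3 2 20

Derivation:
vaddr = 468 = 0b111010100
  top 2 bits -> l1_idx = 3
  next 2 bits -> l2_idx = 2
  bottom 5 bits -> offset = 20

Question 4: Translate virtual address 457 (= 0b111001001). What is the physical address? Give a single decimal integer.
Answer: 3113

Derivation:
vaddr = 457 = 0b111001001
Split: l1_idx=3, l2_idx=2, offset=9
L1[3] = 0
L2[0][2] = 97
paddr = 97 * 32 + 9 = 3113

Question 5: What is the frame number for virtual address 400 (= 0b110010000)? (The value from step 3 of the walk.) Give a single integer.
Answer: 44

Derivation:
vaddr = 400: l1_idx=3, l2_idx=0
L1[3] = 0; L2[0][0] = 44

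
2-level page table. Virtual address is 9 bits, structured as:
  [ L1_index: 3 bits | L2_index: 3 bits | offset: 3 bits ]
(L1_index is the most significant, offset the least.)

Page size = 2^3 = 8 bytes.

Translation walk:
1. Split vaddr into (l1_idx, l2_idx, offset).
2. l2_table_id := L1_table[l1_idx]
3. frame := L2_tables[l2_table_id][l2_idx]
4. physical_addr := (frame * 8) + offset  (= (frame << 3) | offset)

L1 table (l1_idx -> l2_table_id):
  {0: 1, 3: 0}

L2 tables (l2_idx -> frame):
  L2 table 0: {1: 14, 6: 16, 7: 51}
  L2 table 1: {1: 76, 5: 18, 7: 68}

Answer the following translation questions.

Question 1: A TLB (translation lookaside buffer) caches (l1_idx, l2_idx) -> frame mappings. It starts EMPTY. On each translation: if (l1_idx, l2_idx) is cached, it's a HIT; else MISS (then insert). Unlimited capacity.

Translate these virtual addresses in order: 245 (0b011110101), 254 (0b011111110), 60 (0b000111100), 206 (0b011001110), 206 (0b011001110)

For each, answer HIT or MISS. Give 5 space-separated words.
Answer: MISS MISS MISS MISS HIT

Derivation:
vaddr=245: (3,6) not in TLB -> MISS, insert
vaddr=254: (3,7) not in TLB -> MISS, insert
vaddr=60: (0,7) not in TLB -> MISS, insert
vaddr=206: (3,1) not in TLB -> MISS, insert
vaddr=206: (3,1) in TLB -> HIT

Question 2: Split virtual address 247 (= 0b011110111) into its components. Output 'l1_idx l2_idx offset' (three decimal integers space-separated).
Answer: 3 6 7

Derivation:
vaddr = 247 = 0b011110111
  top 3 bits -> l1_idx = 3
  next 3 bits -> l2_idx = 6
  bottom 3 bits -> offset = 7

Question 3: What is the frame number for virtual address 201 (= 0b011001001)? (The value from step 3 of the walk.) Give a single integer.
vaddr = 201: l1_idx=3, l2_idx=1
L1[3] = 0; L2[0][1] = 14

Answer: 14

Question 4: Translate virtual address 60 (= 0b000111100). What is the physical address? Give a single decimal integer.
Answer: 548

Derivation:
vaddr = 60 = 0b000111100
Split: l1_idx=0, l2_idx=7, offset=4
L1[0] = 1
L2[1][7] = 68
paddr = 68 * 8 + 4 = 548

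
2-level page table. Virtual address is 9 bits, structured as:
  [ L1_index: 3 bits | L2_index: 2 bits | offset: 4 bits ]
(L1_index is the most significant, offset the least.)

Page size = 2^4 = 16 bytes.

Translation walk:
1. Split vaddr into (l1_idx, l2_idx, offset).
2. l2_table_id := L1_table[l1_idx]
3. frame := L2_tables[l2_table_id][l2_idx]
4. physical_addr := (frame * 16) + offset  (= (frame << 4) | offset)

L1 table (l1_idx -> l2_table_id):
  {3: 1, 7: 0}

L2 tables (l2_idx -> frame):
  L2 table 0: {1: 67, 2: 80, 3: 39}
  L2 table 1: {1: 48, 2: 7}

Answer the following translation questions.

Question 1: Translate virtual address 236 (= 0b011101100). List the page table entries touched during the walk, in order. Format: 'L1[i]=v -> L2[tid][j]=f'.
vaddr = 236 = 0b011101100
Split: l1_idx=3, l2_idx=2, offset=12

Answer: L1[3]=1 -> L2[1][2]=7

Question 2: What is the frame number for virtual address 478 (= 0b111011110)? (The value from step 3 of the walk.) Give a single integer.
Answer: 67

Derivation:
vaddr = 478: l1_idx=7, l2_idx=1
L1[7] = 0; L2[0][1] = 67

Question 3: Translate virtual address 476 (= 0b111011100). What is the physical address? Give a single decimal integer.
Answer: 1084

Derivation:
vaddr = 476 = 0b111011100
Split: l1_idx=7, l2_idx=1, offset=12
L1[7] = 0
L2[0][1] = 67
paddr = 67 * 16 + 12 = 1084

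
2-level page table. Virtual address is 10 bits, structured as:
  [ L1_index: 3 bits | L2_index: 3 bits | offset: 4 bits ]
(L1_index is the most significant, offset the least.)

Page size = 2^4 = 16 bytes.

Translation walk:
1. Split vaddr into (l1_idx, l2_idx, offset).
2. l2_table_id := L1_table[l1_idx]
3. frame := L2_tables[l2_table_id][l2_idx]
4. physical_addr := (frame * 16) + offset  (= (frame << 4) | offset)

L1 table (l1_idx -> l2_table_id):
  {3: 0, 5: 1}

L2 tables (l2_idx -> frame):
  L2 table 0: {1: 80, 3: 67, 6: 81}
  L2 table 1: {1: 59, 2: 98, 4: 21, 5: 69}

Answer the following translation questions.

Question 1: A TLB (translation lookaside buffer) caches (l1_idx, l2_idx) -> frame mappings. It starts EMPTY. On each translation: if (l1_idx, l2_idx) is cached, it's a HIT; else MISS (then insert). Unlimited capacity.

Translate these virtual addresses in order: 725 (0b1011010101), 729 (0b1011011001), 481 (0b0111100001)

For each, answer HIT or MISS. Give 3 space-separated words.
Answer: MISS HIT MISS

Derivation:
vaddr=725: (5,5) not in TLB -> MISS, insert
vaddr=729: (5,5) in TLB -> HIT
vaddr=481: (3,6) not in TLB -> MISS, insert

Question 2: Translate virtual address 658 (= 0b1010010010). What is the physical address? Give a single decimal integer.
Answer: 946

Derivation:
vaddr = 658 = 0b1010010010
Split: l1_idx=5, l2_idx=1, offset=2
L1[5] = 1
L2[1][1] = 59
paddr = 59 * 16 + 2 = 946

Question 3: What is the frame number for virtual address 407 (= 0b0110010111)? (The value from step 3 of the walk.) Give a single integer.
Answer: 80

Derivation:
vaddr = 407: l1_idx=3, l2_idx=1
L1[3] = 0; L2[0][1] = 80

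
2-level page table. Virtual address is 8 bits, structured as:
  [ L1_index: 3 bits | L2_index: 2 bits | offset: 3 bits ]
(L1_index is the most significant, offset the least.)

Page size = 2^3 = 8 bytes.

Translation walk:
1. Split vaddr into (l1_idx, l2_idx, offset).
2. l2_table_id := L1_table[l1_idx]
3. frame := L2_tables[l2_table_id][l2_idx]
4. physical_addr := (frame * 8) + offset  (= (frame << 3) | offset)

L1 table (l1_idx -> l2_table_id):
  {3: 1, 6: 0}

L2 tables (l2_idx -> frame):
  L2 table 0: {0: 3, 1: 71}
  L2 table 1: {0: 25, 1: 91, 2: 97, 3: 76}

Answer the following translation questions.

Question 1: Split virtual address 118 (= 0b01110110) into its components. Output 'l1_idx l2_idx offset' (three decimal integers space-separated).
vaddr = 118 = 0b01110110
  top 3 bits -> l1_idx = 3
  next 2 bits -> l2_idx = 2
  bottom 3 bits -> offset = 6

Answer: 3 2 6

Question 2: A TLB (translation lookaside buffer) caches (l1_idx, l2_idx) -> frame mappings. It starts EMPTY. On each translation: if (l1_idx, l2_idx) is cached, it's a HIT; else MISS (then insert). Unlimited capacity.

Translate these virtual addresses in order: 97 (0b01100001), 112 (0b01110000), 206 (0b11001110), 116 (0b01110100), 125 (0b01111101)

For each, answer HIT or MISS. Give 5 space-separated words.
vaddr=97: (3,0) not in TLB -> MISS, insert
vaddr=112: (3,2) not in TLB -> MISS, insert
vaddr=206: (6,1) not in TLB -> MISS, insert
vaddr=116: (3,2) in TLB -> HIT
vaddr=125: (3,3) not in TLB -> MISS, insert

Answer: MISS MISS MISS HIT MISS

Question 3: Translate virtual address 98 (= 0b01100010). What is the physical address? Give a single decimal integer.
Answer: 202

Derivation:
vaddr = 98 = 0b01100010
Split: l1_idx=3, l2_idx=0, offset=2
L1[3] = 1
L2[1][0] = 25
paddr = 25 * 8 + 2 = 202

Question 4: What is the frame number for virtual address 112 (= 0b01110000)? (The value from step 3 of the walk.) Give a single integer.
Answer: 97

Derivation:
vaddr = 112: l1_idx=3, l2_idx=2
L1[3] = 1; L2[1][2] = 97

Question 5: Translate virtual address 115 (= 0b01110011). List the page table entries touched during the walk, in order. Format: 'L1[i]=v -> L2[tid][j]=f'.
Answer: L1[3]=1 -> L2[1][2]=97

Derivation:
vaddr = 115 = 0b01110011
Split: l1_idx=3, l2_idx=2, offset=3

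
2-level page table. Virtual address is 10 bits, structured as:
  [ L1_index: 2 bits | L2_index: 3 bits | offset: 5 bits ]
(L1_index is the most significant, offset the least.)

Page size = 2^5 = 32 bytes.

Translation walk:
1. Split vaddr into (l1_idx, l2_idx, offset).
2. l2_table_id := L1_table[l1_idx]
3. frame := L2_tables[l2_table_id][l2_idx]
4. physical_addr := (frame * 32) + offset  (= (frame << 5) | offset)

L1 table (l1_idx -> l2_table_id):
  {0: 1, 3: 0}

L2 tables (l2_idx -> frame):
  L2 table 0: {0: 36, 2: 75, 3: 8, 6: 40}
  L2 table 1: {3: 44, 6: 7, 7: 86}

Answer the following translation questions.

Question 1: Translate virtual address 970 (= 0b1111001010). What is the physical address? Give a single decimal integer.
vaddr = 970 = 0b1111001010
Split: l1_idx=3, l2_idx=6, offset=10
L1[3] = 0
L2[0][6] = 40
paddr = 40 * 32 + 10 = 1290

Answer: 1290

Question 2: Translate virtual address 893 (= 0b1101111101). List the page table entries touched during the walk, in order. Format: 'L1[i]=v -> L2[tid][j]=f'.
Answer: L1[3]=0 -> L2[0][3]=8

Derivation:
vaddr = 893 = 0b1101111101
Split: l1_idx=3, l2_idx=3, offset=29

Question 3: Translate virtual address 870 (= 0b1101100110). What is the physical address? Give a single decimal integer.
vaddr = 870 = 0b1101100110
Split: l1_idx=3, l2_idx=3, offset=6
L1[3] = 0
L2[0][3] = 8
paddr = 8 * 32 + 6 = 262

Answer: 262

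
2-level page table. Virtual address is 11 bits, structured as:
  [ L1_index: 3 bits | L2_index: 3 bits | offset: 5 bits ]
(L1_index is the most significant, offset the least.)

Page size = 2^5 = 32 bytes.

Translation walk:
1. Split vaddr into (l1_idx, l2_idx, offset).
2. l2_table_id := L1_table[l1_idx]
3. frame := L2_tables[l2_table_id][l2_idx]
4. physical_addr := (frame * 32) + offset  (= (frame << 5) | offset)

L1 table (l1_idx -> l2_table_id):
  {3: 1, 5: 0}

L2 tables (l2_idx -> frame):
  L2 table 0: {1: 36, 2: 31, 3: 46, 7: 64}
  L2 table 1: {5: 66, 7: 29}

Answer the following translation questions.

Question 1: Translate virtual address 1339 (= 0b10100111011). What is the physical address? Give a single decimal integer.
vaddr = 1339 = 0b10100111011
Split: l1_idx=5, l2_idx=1, offset=27
L1[5] = 0
L2[0][1] = 36
paddr = 36 * 32 + 27 = 1179

Answer: 1179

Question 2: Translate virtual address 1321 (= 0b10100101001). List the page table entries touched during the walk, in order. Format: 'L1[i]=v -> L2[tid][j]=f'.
vaddr = 1321 = 0b10100101001
Split: l1_idx=5, l2_idx=1, offset=9

Answer: L1[5]=0 -> L2[0][1]=36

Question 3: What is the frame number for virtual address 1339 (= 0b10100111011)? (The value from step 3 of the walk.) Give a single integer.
Answer: 36

Derivation:
vaddr = 1339: l1_idx=5, l2_idx=1
L1[5] = 0; L2[0][1] = 36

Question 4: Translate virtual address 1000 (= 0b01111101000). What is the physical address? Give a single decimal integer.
Answer: 936

Derivation:
vaddr = 1000 = 0b01111101000
Split: l1_idx=3, l2_idx=7, offset=8
L1[3] = 1
L2[1][7] = 29
paddr = 29 * 32 + 8 = 936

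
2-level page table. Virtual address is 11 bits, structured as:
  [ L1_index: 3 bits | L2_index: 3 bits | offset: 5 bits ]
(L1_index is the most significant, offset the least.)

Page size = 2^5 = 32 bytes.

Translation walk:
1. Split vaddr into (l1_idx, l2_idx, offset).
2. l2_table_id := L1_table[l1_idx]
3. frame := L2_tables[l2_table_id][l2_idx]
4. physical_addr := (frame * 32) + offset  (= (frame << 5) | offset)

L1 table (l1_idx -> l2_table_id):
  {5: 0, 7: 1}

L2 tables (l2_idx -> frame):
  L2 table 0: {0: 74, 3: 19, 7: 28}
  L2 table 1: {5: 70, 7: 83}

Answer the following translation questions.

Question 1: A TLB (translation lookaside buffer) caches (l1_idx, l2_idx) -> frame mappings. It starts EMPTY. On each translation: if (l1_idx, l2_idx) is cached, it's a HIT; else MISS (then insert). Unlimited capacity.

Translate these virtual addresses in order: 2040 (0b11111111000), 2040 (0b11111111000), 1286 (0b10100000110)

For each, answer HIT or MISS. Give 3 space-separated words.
Answer: MISS HIT MISS

Derivation:
vaddr=2040: (7,7) not in TLB -> MISS, insert
vaddr=2040: (7,7) in TLB -> HIT
vaddr=1286: (5,0) not in TLB -> MISS, insert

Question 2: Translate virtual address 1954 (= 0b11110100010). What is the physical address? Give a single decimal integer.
Answer: 2242

Derivation:
vaddr = 1954 = 0b11110100010
Split: l1_idx=7, l2_idx=5, offset=2
L1[7] = 1
L2[1][5] = 70
paddr = 70 * 32 + 2 = 2242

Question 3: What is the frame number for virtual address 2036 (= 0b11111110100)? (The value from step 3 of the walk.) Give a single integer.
vaddr = 2036: l1_idx=7, l2_idx=7
L1[7] = 1; L2[1][7] = 83

Answer: 83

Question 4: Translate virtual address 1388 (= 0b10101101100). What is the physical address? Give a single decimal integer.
Answer: 620

Derivation:
vaddr = 1388 = 0b10101101100
Split: l1_idx=5, l2_idx=3, offset=12
L1[5] = 0
L2[0][3] = 19
paddr = 19 * 32 + 12 = 620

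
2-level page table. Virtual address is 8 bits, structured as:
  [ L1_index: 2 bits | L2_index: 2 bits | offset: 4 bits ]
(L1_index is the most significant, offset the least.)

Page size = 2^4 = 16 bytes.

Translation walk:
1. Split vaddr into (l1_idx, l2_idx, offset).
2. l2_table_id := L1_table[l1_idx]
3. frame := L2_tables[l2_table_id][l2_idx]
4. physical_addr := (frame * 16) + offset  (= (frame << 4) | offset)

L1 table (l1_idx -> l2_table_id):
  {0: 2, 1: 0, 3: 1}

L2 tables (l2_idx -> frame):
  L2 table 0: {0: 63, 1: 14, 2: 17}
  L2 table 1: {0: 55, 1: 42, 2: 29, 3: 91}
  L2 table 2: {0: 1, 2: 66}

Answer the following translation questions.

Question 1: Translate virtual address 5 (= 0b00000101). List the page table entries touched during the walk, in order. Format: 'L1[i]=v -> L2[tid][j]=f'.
vaddr = 5 = 0b00000101
Split: l1_idx=0, l2_idx=0, offset=5

Answer: L1[0]=2 -> L2[2][0]=1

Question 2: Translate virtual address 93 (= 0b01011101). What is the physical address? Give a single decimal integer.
Answer: 237

Derivation:
vaddr = 93 = 0b01011101
Split: l1_idx=1, l2_idx=1, offset=13
L1[1] = 0
L2[0][1] = 14
paddr = 14 * 16 + 13 = 237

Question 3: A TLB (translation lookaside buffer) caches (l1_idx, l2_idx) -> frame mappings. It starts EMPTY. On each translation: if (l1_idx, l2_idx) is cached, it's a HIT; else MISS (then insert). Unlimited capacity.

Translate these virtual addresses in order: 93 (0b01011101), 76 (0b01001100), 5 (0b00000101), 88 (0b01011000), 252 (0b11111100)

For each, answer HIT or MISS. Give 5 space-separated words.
Answer: MISS MISS MISS HIT MISS

Derivation:
vaddr=93: (1,1) not in TLB -> MISS, insert
vaddr=76: (1,0) not in TLB -> MISS, insert
vaddr=5: (0,0) not in TLB -> MISS, insert
vaddr=88: (1,1) in TLB -> HIT
vaddr=252: (3,3) not in TLB -> MISS, insert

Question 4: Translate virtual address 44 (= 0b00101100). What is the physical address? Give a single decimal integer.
vaddr = 44 = 0b00101100
Split: l1_idx=0, l2_idx=2, offset=12
L1[0] = 2
L2[2][2] = 66
paddr = 66 * 16 + 12 = 1068

Answer: 1068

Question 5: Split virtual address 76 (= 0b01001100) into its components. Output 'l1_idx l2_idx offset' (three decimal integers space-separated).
vaddr = 76 = 0b01001100
  top 2 bits -> l1_idx = 1
  next 2 bits -> l2_idx = 0
  bottom 4 bits -> offset = 12

Answer: 1 0 12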